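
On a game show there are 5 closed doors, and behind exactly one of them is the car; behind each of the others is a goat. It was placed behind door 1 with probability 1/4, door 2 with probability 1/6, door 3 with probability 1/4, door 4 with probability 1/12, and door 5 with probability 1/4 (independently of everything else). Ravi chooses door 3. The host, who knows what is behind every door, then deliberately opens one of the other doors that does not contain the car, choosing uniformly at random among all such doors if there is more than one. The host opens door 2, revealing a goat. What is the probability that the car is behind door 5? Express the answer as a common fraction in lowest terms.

Apply Bayes' rule, conditioning on where the car actually is.
If it is behind either of doors 1 and 5 (prior 1/4 each): the host has 3 equally likely choices, so probability 1/3; weight (1/4)·(1/3) = 1/12 each.
If it is behind door 2 (prior 1/6): the host opened door 2, so this case is ruled out; weight (1/6)·0 = 0.
If it is behind door 3 (prior 1/4): the host has 4 equally likely choices, so probability 1/4; weight (1/4)·(1/4) = 1/16.
If it is behind door 4 (prior 1/12): the host has 3 equally likely choices, so probability 1/3; weight (1/12)·(1/3) = 1/36.
The weights sum to 37/144.
So P(the car behind door 5 | the host opened door 2) = (1/12) / (37/144) = 12/37.

12/37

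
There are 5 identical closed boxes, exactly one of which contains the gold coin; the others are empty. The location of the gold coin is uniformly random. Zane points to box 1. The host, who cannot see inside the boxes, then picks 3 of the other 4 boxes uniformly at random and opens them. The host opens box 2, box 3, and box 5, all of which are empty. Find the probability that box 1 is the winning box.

Apply Bayes' rule, conditioning on where the gold coin actually is.
If it is in either of boxes 1 and 4 (prior 1/5 each): the host picks exactly this set with probability 1/4 regardless, and none is the prize; weight (1/5)·(1/4) = 1/20 each.
If it is in any of boxes 2, 3, and 5 (prior 1/5 each): that box was opened and seen not to hold the prize — ruled out; weight (1/5)·0 = 0 each.
The weights sum to 1/10.
So P(the gold coin in box 1 | the host opened box 2, box 3, and box 5) = (1/20) / (1/10) = 1/2.

1/2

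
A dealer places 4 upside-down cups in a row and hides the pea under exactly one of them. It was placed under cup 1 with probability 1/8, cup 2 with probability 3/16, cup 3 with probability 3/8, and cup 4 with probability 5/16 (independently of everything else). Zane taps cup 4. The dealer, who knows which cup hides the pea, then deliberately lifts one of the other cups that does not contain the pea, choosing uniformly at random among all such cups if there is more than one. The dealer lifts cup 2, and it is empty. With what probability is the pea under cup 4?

5/17

Apply Bayes' rule, conditioning on where the pea actually is.
If it is under cup 1 (prior 1/8): the dealer has 2 equally likely choices, so probability 1/2; weight (1/8)·(1/2) = 1/16.
If it is under cup 2 (prior 3/16): the dealer opened cup 2, so this case is ruled out; weight (3/16)·0 = 0.
If it is under cup 3 (prior 3/8): the dealer has 2 equally likely choices, so probability 1/2; weight (3/8)·(1/2) = 3/16.
If it is under cup 4 (prior 5/16): the dealer has 3 equally likely choices, so probability 1/3; weight (5/16)·(1/3) = 5/48.
The weights sum to 17/48.
So P(the pea under cup 4 | the dealer opened cup 2) = (5/48) / (17/48) = 5/17.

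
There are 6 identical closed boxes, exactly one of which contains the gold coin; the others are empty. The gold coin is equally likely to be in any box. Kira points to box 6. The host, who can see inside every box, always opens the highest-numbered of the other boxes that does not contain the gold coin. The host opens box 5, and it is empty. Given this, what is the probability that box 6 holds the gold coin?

1/5

Apply Bayes' rule, conditioning on where the gold coin actually is.
If it is in any of boxes 1, 2, 3, 4, and 6 (prior 1/6 each): box 5 is the highest-numbered option available, probability 1; weight (1/6)·1 = 1/6 each.
If it is in box 5 (prior 1/6): the host opened box 5, so this case is ruled out; weight (1/6)·0 = 0.
The weights sum to 5/6.
So P(the gold coin in box 6 | the host opened box 5) = (1/6) / (5/6) = 1/5.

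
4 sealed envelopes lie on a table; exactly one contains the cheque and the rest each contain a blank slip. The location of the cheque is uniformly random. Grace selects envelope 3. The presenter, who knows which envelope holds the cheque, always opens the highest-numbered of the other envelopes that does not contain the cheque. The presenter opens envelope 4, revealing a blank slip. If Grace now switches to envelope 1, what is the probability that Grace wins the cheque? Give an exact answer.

1/3

Apply Bayes' rule, conditioning on where the cheque actually is.
If it is in any of envelopes 1, 2, and 3 (prior 1/4 each): envelope 4 is the highest-numbered option available, probability 1; weight (1/4)·1 = 1/4 each.
If it is in envelope 4 (prior 1/4): the presenter opened envelope 4, so this case is ruled out; weight (1/4)·0 = 0.
The weights sum to 3/4.
So P(the cheque in envelope 1 | the presenter opened envelope 4) = (1/4) / (3/4) = 1/3.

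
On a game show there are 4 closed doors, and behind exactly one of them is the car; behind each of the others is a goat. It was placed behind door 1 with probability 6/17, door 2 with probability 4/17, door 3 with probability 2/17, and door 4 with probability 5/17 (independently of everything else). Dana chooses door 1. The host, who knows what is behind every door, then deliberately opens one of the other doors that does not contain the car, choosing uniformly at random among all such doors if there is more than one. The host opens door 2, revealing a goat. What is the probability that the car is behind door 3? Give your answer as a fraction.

2/11

Consider each possible location of the car in turn.
If it is behind door 1 (prior 6/17): the host has 3 equally likely choices, so probability 1/3; weight (6/17)·(1/3) = 2/17.
If it is behind door 2 (prior 4/17): the host opened door 2, so this case is ruled out; weight (4/17)·0 = 0.
If it is behind door 3 (prior 2/17): the host has 2 equally likely choices, so probability 1/2; weight (2/17)·(1/2) = 1/17.
If it is behind door 4 (prior 5/17): the host has 2 equally likely choices, so probability 1/2; weight (5/17)·(1/2) = 5/34.
The weights sum to 11/34.
So P(the car behind door 3 | the host opened door 2) = (1/17) / (11/34) = 2/11.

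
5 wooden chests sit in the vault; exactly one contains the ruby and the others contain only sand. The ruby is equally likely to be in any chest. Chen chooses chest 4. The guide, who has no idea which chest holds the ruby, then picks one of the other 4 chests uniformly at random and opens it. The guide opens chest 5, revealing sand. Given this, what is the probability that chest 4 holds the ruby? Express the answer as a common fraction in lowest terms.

1/4

Apply Bayes' rule, conditioning on where the ruby actually is.
If it is in any of chests 1, 2, 3, and 4 (prior 1/5 each): the guide picks chest 5 with probability 1/4 regardless, and it is not the prize; weight (1/5)·(1/4) = 1/20 each.
If it is in chest 5 (prior 1/5): the guide opened chest 5, so this case is ruled out; weight (1/5)·0 = 0.
The weights sum to 1/5.
So P(the ruby in chest 4 | the guide opened chest 5) = (1/20) / (1/5) = 1/4.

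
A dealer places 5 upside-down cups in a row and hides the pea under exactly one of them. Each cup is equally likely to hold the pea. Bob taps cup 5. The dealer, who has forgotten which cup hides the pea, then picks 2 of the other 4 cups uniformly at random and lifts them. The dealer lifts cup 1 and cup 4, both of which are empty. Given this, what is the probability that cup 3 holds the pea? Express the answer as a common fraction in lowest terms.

Condition on the true location of the pea.
If it is under either of cups 1 and 4 (prior 1/5 each): that cup was opened and seen not to hold the prize — ruled out; weight (1/5)·0 = 0 each.
If it is under any of cups 2, 3, and 5 (prior 1/5 each): the dealer picks exactly this set with probability 1/6 regardless, and none is the prize; weight (1/5)·(1/6) = 1/30 each.
The weights sum to 1/10.
So P(the pea under cup 3 | the dealer opened cup 1 and cup 4) = (1/30) / (1/10) = 1/3.

1/3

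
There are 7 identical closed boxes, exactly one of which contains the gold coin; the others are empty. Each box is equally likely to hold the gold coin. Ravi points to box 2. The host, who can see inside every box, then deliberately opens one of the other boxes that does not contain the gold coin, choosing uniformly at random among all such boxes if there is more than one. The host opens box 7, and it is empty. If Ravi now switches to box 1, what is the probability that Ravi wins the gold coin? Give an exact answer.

Apply Bayes' rule, conditioning on where the gold coin actually is.
If it is in any of boxes 1, 3, 4, 5, and 6 (prior 1/7 each): the host has 5 equally likely choices, so probability 1/5; weight (1/7)·(1/5) = 1/35 each.
If it is in box 2 (prior 1/7): the host has 6 equally likely choices, so probability 1/6; weight (1/7)·(1/6) = 1/42.
If it is in box 7 (prior 1/7): the host opened box 7, so this case is ruled out; weight (1/7)·0 = 0.
The weights sum to 1/6.
So P(the gold coin in box 1 | the host opened box 7) = (1/35) / (1/6) = 6/35.

6/35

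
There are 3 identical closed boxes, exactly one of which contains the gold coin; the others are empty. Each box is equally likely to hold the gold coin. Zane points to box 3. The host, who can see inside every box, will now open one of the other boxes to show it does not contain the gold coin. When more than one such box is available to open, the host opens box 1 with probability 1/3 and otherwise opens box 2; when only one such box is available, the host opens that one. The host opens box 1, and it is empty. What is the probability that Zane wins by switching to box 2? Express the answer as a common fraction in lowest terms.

3/4

Apply Bayes' rule, conditioning on where the gold coin actually is.
If it is in box 1 (prior 1/3): the host opened box 1, so this case is ruled out; weight (1/3)·0 = 0.
If it is in box 2 (prior 1/3): only box 1 is available, probability 1; weight (1/3)·1 = 1/3.
If it is in box 3 (prior 1/3): box 1 is available, opened with probability 1/3; weight (1/3)·(1/3) = 1/9.
The weights sum to 4/9.
So P(the gold coin in box 2 | the host opened box 1) = (1/3) / (4/9) = 3/4.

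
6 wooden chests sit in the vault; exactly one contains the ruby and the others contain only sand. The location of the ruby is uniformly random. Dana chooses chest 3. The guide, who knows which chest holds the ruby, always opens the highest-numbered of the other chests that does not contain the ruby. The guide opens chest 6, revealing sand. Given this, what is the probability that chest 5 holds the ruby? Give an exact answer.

Apply Bayes' rule, conditioning on where the ruby actually is.
If it is in any of chests 1, 2, 3, 4, and 5 (prior 1/6 each): chest 6 is the highest-numbered option available, probability 1; weight (1/6)·1 = 1/6 each.
If it is in chest 6 (prior 1/6): the guide opened chest 6, so this case is ruled out; weight (1/6)·0 = 0.
The weights sum to 5/6.
So P(the ruby in chest 5 | the guide opened chest 6) = (1/6) / (5/6) = 1/5.

1/5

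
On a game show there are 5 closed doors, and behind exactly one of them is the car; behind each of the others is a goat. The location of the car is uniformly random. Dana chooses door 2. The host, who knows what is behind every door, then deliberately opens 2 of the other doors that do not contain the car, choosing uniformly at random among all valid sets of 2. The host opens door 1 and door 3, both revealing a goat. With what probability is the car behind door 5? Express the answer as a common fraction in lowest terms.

Consider each possible location of the car in turn.
If it is behind either of doors 1 and 3 (prior 1/5 each): that door was opened and seen not to hold the prize — ruled out; weight (1/5)·0 = 0 each.
If it is behind door 2 (prior 1/5): the host has 6 equally likely choices, so probability 1/6; weight (1/5)·(1/6) = 1/30.
If it is behind either of doors 4 and 5 (prior 1/5 each): the host has 3 equally likely choices, so probability 1/3; weight (1/5)·(1/3) = 1/15 each.
The weights sum to 1/6.
So P(the car behind door 5 | the host opened door 1 and door 3) = (1/15) / (1/6) = 2/5.

2/5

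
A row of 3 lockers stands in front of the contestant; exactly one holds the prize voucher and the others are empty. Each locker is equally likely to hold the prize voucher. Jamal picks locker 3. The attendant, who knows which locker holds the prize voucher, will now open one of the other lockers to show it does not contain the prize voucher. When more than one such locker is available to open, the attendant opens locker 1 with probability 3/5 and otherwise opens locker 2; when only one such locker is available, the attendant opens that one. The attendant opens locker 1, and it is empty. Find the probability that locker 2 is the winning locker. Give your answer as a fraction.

Condition on the true location of the prize voucher.
If it is in locker 1 (prior 1/3): the attendant opened locker 1, so this case is ruled out; weight (1/3)·0 = 0.
If it is in locker 2 (prior 1/3): only locker 1 is available, probability 1; weight (1/3)·1 = 1/3.
If it is in locker 3 (prior 1/3): locker 1 is available, opened with probability 3/5; weight (1/3)·(3/5) = 1/5.
The weights sum to 8/15.
So P(the prize voucher in locker 2 | the attendant opened locker 1) = (1/3) / (8/15) = 5/8.

5/8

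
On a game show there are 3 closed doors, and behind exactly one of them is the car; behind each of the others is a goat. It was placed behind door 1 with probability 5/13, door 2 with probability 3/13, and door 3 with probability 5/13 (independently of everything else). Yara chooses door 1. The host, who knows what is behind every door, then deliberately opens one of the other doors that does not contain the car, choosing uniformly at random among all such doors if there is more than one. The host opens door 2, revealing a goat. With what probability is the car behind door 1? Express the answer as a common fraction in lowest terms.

Apply Bayes' rule, conditioning on where the car actually is.
If it is behind door 1 (prior 5/13): the host has 2 equally likely choices, so probability 1/2; weight (5/13)·(1/2) = 5/26.
If it is behind door 2 (prior 3/13): the host opened door 2, so this case is ruled out; weight (3/13)·0 = 0.
If it is behind door 3 (prior 5/13): the host has no choice, probability 1; weight (5/13)·1 = 5/13.
The weights sum to 15/26.
So P(the car behind door 1 | the host opened door 2) = (5/26) / (15/26) = 1/3.

1/3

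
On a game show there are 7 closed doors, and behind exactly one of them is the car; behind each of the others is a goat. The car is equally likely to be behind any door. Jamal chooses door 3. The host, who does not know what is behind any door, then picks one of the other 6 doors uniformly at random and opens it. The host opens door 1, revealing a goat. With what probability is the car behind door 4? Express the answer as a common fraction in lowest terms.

Apply Bayes' rule, conditioning on where the car actually is.
If it is behind door 1 (prior 1/7): the host opened door 1, so this case is ruled out; weight (1/7)·0 = 0.
If it is behind any of doors 2, 3, 4, 5, 6, and 7 (prior 1/7 each): the host picks door 1 with probability 1/6 regardless, and it is not the prize; weight (1/7)·(1/6) = 1/42 each.
The weights sum to 1/7.
So P(the car behind door 4 | the host opened door 1) = (1/42) / (1/7) = 1/6.

1/6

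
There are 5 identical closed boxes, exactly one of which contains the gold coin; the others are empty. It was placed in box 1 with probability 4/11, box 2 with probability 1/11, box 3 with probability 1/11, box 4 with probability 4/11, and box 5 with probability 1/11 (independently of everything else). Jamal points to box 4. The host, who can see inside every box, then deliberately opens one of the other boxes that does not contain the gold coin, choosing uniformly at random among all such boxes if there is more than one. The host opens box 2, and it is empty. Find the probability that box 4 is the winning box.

1/3

Consider each possible location of the gold coin in turn.
If it is in box 1 (prior 4/11): the host has 3 equally likely choices, so probability 1/3; weight (4/11)·(1/3) = 4/33.
If it is in box 2 (prior 1/11): the host opened box 2, so this case is ruled out; weight (1/11)·0 = 0.
If it is in either of boxes 3 and 5 (prior 1/11 each): the host has 3 equally likely choices, so probability 1/3; weight (1/11)·(1/3) = 1/33 each.
If it is in box 4 (prior 4/11): the host has 4 equally likely choices, so probability 1/4; weight (4/11)·(1/4) = 1/11.
The weights sum to 3/11.
So P(the gold coin in box 4 | the host opened box 2) = (1/11) / (3/11) = 1/3.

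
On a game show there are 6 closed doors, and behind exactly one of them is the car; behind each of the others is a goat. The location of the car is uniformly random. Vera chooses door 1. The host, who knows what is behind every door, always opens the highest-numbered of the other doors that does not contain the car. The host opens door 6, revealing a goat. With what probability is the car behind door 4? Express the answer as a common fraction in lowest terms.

1/5

Consider each possible location of the car in turn.
If it is behind any of doors 1, 2, 3, 4, and 5 (prior 1/6 each): door 6 is the highest-numbered option available, probability 1; weight (1/6)·1 = 1/6 each.
If it is behind door 6 (prior 1/6): the host opened door 6, so this case is ruled out; weight (1/6)·0 = 0.
The weights sum to 5/6.
So P(the car behind door 4 | the host opened door 6) = (1/6) / (5/6) = 1/5.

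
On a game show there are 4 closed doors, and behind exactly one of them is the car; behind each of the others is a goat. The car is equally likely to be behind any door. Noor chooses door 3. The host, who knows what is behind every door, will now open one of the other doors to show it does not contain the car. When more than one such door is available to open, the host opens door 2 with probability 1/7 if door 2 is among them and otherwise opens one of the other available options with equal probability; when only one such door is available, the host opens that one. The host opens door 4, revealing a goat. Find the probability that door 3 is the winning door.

Condition on the true location of the car.
If it is behind door 1 (prior 1/4): door 2 is available but not opened, probability 6/7; weight (1/4)·(6/7) = 3/14.
If it is behind door 2 (prior 1/4): door 2 holds the prize so is unavailable; the host chooses uniformly among the 2 others, probability 1/2; weight (1/4)·(1/2) = 1/8.
If it is behind door 3 (prior 1/4): door 2 is available but not opened; door 4 gets probability (1 − 1/7)/2 = 3/7; weight (1/4)·(3/7) = 3/28.
If it is behind door 4 (prior 1/4): the host opened door 4, so this case is ruled out; weight (1/4)·0 = 0.
The weights sum to 25/56.
So P(the car behind door 3 | the host opened door 4) = (3/28) / (25/56) = 6/25.

6/25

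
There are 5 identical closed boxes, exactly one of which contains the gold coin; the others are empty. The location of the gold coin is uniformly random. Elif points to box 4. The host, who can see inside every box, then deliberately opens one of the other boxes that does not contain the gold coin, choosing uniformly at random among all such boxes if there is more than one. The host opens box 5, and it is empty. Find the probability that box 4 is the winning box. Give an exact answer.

1/5

Condition on the true location of the gold coin.
If it is in any of boxes 1, 2, and 3 (prior 1/5 each): the host has 3 equally likely choices, so probability 1/3; weight (1/5)·(1/3) = 1/15 each.
If it is in box 4 (prior 1/5): the host has 4 equally likely choices, so probability 1/4; weight (1/5)·(1/4) = 1/20.
If it is in box 5 (prior 1/5): the host opened box 5, so this case is ruled out; weight (1/5)·0 = 0.
The weights sum to 1/4.
So P(the gold coin in box 4 | the host opened box 5) = (1/20) / (1/4) = 1/5.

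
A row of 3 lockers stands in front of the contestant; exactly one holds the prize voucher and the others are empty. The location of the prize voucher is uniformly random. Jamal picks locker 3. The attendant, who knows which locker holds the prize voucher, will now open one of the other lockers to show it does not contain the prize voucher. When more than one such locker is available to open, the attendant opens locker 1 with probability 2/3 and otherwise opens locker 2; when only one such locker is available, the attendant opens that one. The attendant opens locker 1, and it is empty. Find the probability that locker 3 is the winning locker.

Consider each possible location of the prize voucher in turn.
If it is in locker 1 (prior 1/3): the attendant opened locker 1, so this case is ruled out; weight (1/3)·0 = 0.
If it is in locker 2 (prior 1/3): only locker 1 is available, probability 1; weight (1/3)·1 = 1/3.
If it is in locker 3 (prior 1/3): locker 1 is available, opened with probability 2/3; weight (1/3)·(2/3) = 2/9.
The weights sum to 5/9.
So P(the prize voucher in locker 3 | the attendant opened locker 1) = (2/9) / (5/9) = 2/5.

2/5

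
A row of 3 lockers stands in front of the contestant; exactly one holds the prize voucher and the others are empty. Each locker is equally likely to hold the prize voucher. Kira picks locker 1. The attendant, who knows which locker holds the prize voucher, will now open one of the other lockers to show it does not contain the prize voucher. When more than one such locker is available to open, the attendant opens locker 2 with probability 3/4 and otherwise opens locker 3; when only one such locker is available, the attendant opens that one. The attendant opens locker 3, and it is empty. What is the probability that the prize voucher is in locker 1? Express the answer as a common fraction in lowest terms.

Condition on the true location of the prize voucher.
If it is in locker 1 (prior 1/3): locker 2 is available but not opened, probability 1/4; weight (1/3)·(1/4) = 1/12.
If it is in locker 2 (prior 1/3): only locker 3 is available, probability 1; weight (1/3)·1 = 1/3.
If it is in locker 3 (prior 1/3): the attendant opened locker 3, so this case is ruled out; weight (1/3)·0 = 0.
The weights sum to 5/12.
So P(the prize voucher in locker 1 | the attendant opened locker 3) = (1/12) / (5/12) = 1/5.

1/5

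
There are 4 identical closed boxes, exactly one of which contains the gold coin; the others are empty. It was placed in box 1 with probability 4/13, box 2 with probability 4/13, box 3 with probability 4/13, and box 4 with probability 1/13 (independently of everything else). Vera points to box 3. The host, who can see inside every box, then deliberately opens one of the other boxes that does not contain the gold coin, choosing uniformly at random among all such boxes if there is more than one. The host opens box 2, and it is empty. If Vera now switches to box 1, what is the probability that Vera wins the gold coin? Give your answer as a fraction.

Consider each possible location of the gold coin in turn.
If it is in box 1 (prior 4/13): the host has 2 equally likely choices, so probability 1/2; weight (4/13)·(1/2) = 2/13.
If it is in box 2 (prior 4/13): the host opened box 2, so this case is ruled out; weight (4/13)·0 = 0.
If it is in box 3 (prior 4/13): the host has 3 equally likely choices, so probability 1/3; weight (4/13)·(1/3) = 4/39.
If it is in box 4 (prior 1/13): the host has 2 equally likely choices, so probability 1/2; weight (1/13)·(1/2) = 1/26.
The weights sum to 23/78.
So P(the gold coin in box 1 | the host opened box 2) = (2/13) / (23/78) = 12/23.

12/23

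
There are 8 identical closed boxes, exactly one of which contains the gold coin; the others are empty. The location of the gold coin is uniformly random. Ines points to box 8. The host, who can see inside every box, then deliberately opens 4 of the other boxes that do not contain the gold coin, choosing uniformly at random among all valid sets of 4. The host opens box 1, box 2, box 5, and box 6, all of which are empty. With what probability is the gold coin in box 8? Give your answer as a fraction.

1/8

Condition on the true location of the gold coin.
If it is in any of boxes 1, 2, 5, and 6 (prior 1/8 each): that box was opened and seen not to hold the prize — ruled out; weight (1/8)·0 = 0 each.
If it is in any of boxes 3, 4, and 7 (prior 1/8 each): the host has 15 equally likely choices, so probability 1/15; weight (1/8)·(1/15) = 1/120 each.
If it is in box 8 (prior 1/8): the host has 35 equally likely choices, so probability 1/35; weight (1/8)·(1/35) = 1/280.
The weights sum to 1/35.
So P(the gold coin in box 8 | the host opened box 1, box 2, box 5, and box 6) = (1/280) / (1/35) = 1/8.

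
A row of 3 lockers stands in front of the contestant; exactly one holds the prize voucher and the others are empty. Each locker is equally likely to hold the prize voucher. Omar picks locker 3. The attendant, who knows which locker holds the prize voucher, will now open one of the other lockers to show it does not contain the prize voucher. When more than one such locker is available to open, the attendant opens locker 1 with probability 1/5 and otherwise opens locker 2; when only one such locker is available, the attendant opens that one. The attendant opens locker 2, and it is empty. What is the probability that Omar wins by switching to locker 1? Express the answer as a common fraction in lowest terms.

5/9

Apply Bayes' rule, conditioning on where the prize voucher actually is.
If it is in locker 1 (prior 1/3): only locker 2 is available, probability 1; weight (1/3)·1 = 1/3.
If it is in locker 2 (prior 1/3): the attendant opened locker 2, so this case is ruled out; weight (1/3)·0 = 0.
If it is in locker 3 (prior 1/3): locker 1 is available but not opened, probability 4/5; weight (1/3)·(4/5) = 4/15.
The weights sum to 3/5.
So P(the prize voucher in locker 1 | the attendant opened locker 2) = (1/3) / (3/5) = 5/9.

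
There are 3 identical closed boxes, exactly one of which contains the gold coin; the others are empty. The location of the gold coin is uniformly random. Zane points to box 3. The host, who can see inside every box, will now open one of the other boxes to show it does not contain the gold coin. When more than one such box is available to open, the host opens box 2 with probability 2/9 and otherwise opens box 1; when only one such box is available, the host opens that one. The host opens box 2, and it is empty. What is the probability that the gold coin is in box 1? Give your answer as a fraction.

Consider each possible location of the gold coin in turn.
If it is in box 1 (prior 1/3): only box 2 is available, probability 1; weight (1/3)·1 = 1/3.
If it is in box 2 (prior 1/3): the host opened box 2, so this case is ruled out; weight (1/3)·0 = 0.
If it is in box 3 (prior 1/3): box 2 is available, opened with probability 2/9; weight (1/3)·(2/9) = 2/27.
The weights sum to 11/27.
So P(the gold coin in box 1 | the host opened box 2) = (1/3) / (11/27) = 9/11.

9/11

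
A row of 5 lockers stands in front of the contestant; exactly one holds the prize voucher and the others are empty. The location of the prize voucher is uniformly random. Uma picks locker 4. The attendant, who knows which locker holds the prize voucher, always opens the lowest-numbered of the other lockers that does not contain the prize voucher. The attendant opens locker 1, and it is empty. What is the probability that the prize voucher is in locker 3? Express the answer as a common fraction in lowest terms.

Consider each possible location of the prize voucher in turn.
If it is in locker 1 (prior 1/5): the attendant opened locker 1, so this case is ruled out; weight (1/5)·0 = 0.
If it is in any of lockers 2, 3, 4, and 5 (prior 1/5 each): locker 1 is the lowest-numbered option available, probability 1; weight (1/5)·1 = 1/5 each.
The weights sum to 4/5.
So P(the prize voucher in locker 3 | the attendant opened locker 1) = (1/5) / (4/5) = 1/4.

1/4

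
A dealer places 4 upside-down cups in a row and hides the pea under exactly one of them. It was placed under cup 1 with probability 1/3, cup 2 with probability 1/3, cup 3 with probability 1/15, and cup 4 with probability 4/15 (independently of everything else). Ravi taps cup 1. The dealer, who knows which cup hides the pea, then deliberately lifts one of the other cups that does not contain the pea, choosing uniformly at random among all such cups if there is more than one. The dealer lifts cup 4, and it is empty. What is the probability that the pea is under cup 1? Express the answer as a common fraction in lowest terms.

Consider each possible location of the pea in turn.
If it is under cup 1 (prior 1/3): the dealer has 3 equally likely choices, so probability 1/3; weight (1/3)·(1/3) = 1/9.
If it is under cup 2 (prior 1/3): the dealer has 2 equally likely choices, so probability 1/2; weight (1/3)·(1/2) = 1/6.
If it is under cup 3 (prior 1/15): the dealer has 2 equally likely choices, so probability 1/2; weight (1/15)·(1/2) = 1/30.
If it is under cup 4 (prior 4/15): the dealer opened cup 4, so this case is ruled out; weight (4/15)·0 = 0.
The weights sum to 14/45.
So P(the pea under cup 1 | the dealer opened cup 4) = (1/9) / (14/45) = 5/14.

5/14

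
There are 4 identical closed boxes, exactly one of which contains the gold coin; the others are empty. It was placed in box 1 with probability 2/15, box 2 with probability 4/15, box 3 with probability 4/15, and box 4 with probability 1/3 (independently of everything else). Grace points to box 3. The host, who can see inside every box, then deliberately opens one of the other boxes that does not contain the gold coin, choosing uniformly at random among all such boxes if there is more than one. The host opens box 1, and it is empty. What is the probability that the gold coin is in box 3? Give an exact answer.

8/35

Condition on the true location of the gold coin.
If it is in box 1 (prior 2/15): the host opened box 1, so this case is ruled out; weight (2/15)·0 = 0.
If it is in box 2 (prior 4/15): the host has 2 equally likely choices, so probability 1/2; weight (4/15)·(1/2) = 2/15.
If it is in box 3 (prior 4/15): the host has 3 equally likely choices, so probability 1/3; weight (4/15)·(1/3) = 4/45.
If it is in box 4 (prior 1/3): the host has 2 equally likely choices, so probability 1/2; weight (1/3)·(1/2) = 1/6.
The weights sum to 7/18.
So P(the gold coin in box 3 | the host opened box 1) = (4/45) / (7/18) = 8/35.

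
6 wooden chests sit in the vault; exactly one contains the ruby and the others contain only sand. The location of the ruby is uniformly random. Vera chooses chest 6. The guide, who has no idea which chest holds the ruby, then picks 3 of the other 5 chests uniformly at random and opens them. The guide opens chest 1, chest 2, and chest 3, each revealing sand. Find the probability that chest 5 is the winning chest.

Apply Bayes' rule, conditioning on where the ruby actually is.
If it is in any of chests 1, 2, and 3 (prior 1/6 each): that chest was opened and seen not to hold the prize — ruled out; weight (1/6)·0 = 0 each.
If it is in any of chests 4, 5, and 6 (prior 1/6 each): the guide picks exactly this set with probability 1/10 regardless, and none is the prize; weight (1/6)·(1/10) = 1/60 each.
The weights sum to 1/20.
So P(the ruby in chest 5 | the guide opened chest 1, chest 2, and chest 3) = (1/60) / (1/20) = 1/3.

1/3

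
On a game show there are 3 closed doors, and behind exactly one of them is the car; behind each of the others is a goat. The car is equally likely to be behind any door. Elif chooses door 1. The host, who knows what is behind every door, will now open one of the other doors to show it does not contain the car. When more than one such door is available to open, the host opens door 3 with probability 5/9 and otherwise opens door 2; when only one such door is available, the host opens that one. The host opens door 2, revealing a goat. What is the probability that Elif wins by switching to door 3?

Consider each possible location of the car in turn.
If it is behind door 1 (prior 1/3): door 3 is available but not opened, probability 4/9; weight (1/3)·(4/9) = 4/27.
If it is behind door 2 (prior 1/3): the host opened door 2, so this case is ruled out; weight (1/3)·0 = 0.
If it is behind door 3 (prior 1/3): only door 2 is available, probability 1; weight (1/3)·1 = 1/3.
The weights sum to 13/27.
So P(the car behind door 3 | the host opened door 2) = (1/3) / (13/27) = 9/13.

9/13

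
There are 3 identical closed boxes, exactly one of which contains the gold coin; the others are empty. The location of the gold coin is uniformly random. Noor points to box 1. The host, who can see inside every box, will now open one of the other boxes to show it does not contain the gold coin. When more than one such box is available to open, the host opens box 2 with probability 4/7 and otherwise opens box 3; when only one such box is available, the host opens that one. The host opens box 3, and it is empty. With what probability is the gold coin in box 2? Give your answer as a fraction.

7/10

Apply Bayes' rule, conditioning on where the gold coin actually is.
If it is in box 1 (prior 1/3): box 2 is available but not opened, probability 3/7; weight (1/3)·(3/7) = 1/7.
If it is in box 2 (prior 1/3): only box 3 is available, probability 1; weight (1/3)·1 = 1/3.
If it is in box 3 (prior 1/3): the host opened box 3, so this case is ruled out; weight (1/3)·0 = 0.
The weights sum to 10/21.
So P(the gold coin in box 2 | the host opened box 3) = (1/3) / (10/21) = 7/10.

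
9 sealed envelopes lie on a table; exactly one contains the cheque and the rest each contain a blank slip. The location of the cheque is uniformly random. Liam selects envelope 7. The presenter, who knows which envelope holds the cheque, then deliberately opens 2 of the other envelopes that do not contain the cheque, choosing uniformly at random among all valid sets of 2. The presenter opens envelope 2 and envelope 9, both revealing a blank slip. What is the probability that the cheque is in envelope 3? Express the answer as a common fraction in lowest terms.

Apply Bayes' rule, conditioning on where the cheque actually is.
If it is in any of envelopes 1, 3, 4, 5, 6, and 8 (prior 1/9 each): the presenter has 21 equally likely choices, so probability 1/21; weight (1/9)·(1/21) = 1/189 each.
If it is in either of envelopes 2 and 9 (prior 1/9 each): that envelope was opened and seen not to hold the prize — ruled out; weight (1/9)·0 = 0 each.
If it is in envelope 7 (prior 1/9): the presenter has 28 equally likely choices, so probability 1/28; weight (1/9)·(1/28) = 1/252.
The weights sum to 1/28.
So P(the cheque in envelope 3 | the presenter opened envelope 2 and envelope 9) = (1/189) / (1/28) = 4/27.

4/27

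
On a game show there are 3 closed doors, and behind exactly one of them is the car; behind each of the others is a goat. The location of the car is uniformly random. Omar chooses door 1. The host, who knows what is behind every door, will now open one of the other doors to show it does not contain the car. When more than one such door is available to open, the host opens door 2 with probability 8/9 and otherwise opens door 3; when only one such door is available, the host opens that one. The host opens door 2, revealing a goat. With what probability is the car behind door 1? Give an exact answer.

Apply Bayes' rule, conditioning on where the car actually is.
If it is behind door 1 (prior 1/3): door 2 is available, opened with probability 8/9; weight (1/3)·(8/9) = 8/27.
If it is behind door 2 (prior 1/3): the host opened door 2, so this case is ruled out; weight (1/3)·0 = 0.
If it is behind door 3 (prior 1/3): only door 2 is available, probability 1; weight (1/3)·1 = 1/3.
The weights sum to 17/27.
So P(the car behind door 1 | the host opened door 2) = (8/27) / (17/27) = 8/17.

8/17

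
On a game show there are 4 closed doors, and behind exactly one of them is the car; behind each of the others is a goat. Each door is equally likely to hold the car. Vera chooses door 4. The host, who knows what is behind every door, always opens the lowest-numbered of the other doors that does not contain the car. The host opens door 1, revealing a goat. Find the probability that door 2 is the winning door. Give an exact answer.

1/3

Apply Bayes' rule, conditioning on where the car actually is.
If it is behind door 1 (prior 1/4): the host opened door 1, so this case is ruled out; weight (1/4)·0 = 0.
If it is behind any of doors 2, 3, and 4 (prior 1/4 each): door 1 is the lowest-numbered option available, probability 1; weight (1/4)·1 = 1/4 each.
The weights sum to 3/4.
So P(the car behind door 2 | the host opened door 1) = (1/4) / (3/4) = 1/3.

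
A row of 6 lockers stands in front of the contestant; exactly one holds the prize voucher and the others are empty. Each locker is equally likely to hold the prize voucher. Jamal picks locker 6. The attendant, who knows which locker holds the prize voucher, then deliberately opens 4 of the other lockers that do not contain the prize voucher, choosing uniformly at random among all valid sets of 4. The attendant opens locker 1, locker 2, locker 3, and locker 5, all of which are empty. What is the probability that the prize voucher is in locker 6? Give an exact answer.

1/6

Apply Bayes' rule, conditioning on where the prize voucher actually is.
If it is in any of lockers 1, 2, 3, and 5 (prior 1/6 each): that locker was opened and seen not to hold the prize — ruled out; weight (1/6)·0 = 0 each.
If it is in locker 4 (prior 1/6): the attendant has no choice, probability 1; weight (1/6)·1 = 1/6.
If it is in locker 6 (prior 1/6): the attendant has 5 equally likely choices, so probability 1/5; weight (1/6)·(1/5) = 1/30.
The weights sum to 1/5.
So P(the prize voucher in locker 6 | the attendant opened locker 1, locker 2, locker 3, and locker 5) = (1/30) / (1/5) = 1/6.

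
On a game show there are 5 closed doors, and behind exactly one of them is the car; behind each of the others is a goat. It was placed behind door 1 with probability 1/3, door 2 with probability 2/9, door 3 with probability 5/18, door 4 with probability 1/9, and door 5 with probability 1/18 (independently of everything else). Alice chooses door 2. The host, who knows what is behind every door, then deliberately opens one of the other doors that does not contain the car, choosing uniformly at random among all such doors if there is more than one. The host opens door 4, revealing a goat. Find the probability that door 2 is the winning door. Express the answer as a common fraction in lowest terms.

Apply Bayes' rule, conditioning on where the car actually is.
If it is behind door 1 (prior 1/3): the host has 3 equally likely choices, so probability 1/3; weight (1/3)·(1/3) = 1/9.
If it is behind door 2 (prior 2/9): the host has 4 equally likely choices, so probability 1/4; weight (2/9)·(1/4) = 1/18.
If it is behind door 3 (prior 5/18): the host has 3 equally likely choices, so probability 1/3; weight (5/18)·(1/3) = 5/54.
If it is behind door 4 (prior 1/9): the host opened door 4, so this case is ruled out; weight (1/9)·0 = 0.
If it is behind door 5 (prior 1/18): the host has 3 equally likely choices, so probability 1/3; weight (1/18)·(1/3) = 1/54.
The weights sum to 5/18.
So P(the car behind door 2 | the host opened door 4) = (1/18) / (5/18) = 1/5.

1/5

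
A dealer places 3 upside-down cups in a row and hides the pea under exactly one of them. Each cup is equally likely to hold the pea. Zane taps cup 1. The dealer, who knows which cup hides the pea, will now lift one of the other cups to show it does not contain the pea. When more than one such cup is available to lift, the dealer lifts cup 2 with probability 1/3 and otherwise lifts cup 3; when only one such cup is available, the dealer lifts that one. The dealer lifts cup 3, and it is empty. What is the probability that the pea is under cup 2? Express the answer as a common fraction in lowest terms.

3/5

Consider each possible location of the pea in turn.
If it is under cup 1 (prior 1/3): cup 2 is available but not opened, probability 2/3; weight (1/3)·(2/3) = 2/9.
If it is under cup 2 (prior 1/3): only cup 3 is available, probability 1; weight (1/3)·1 = 1/3.
If it is under cup 3 (prior 1/3): the dealer opened cup 3, so this case is ruled out; weight (1/3)·0 = 0.
The weights sum to 5/9.
So P(the pea under cup 2 | the dealer opened cup 3) = (1/3) / (5/9) = 3/5.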